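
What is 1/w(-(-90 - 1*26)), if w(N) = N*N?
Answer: 1/13456 ≈ 7.4316e-5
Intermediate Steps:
w(N) = N²
1/w(-(-90 - 1*26)) = 1/((-(-90 - 1*26))²) = 1/((-(-90 - 26))²) = 1/((-1*(-116))²) = 1/(116²) = 1/13456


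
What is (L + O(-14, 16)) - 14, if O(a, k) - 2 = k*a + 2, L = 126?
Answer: -108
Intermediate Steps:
O(a, k) = 4 + a*k (O(a, k) = 2 + (k*a + 2) = 2 + (a*k + 2) = 2 + (2 + a*k) = 4 + a*k)
(L + O(-14, 16)) - 14 = (126 + (4 - 14*16)) - 14 = (126 + (4 - 224)) - 14 = (126 - 220) - 14 = -94 - 14 = -108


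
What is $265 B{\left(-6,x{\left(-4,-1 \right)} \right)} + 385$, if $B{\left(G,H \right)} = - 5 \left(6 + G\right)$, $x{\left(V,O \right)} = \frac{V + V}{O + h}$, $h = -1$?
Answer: $385$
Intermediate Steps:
$x{\left(V,O \right)} = \frac{2 V}{-1 + O}$ ($x{\left(V,O \right)} = \frac{V + V}{O - 1} = \frac{2 V}{-1 + O}$)
$B{\left(G,H \right)} = -30 - 5 G$
$265 B{\left(-6,x{\left(-4,-1 \right)} \right)} + 385 = 265 \left(-30 - -30\right) + 385 = 265 \left(-30 + 30\right) + 385 = 265 \cdot 0 + 385 = 0 + 385 = 385$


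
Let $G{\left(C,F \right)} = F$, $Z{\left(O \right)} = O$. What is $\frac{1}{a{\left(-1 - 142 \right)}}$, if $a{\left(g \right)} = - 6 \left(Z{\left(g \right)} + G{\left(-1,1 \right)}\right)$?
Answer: $\frac{1}{852} \approx 0.0011737$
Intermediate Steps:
$a{\left(g \right)} = -6 - 6 g$ ($a{\left(g \right)} = - 6 \left(g + 1\right) = - 6 \left(1 + g\right) = -6 - 6 g$)
$\frac{1}{a{\left(-1 - 142 \right)}} = \frac{1}{-6 - 6 \left(-1 - 142\right)} = \frac{1}{-6 - -858} = \frac{1}{-6 + 858} = \frac{1}{852}$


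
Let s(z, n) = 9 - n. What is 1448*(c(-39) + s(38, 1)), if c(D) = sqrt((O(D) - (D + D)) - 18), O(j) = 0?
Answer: 11584 + 2896*sqrt(15) ≈ 22800.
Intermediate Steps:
c(D) = sqrt(-18 - 2*D) (c(D) = sqrt((0 - (D + D)) - 18) = sqrt((0 - 2*D) - 18) = sqrt(-2*D - 18) = sqrt(-18 - 2*D))
1448*(c(-39) + s(38, 1)) = 1448*(sqrt(-18 - 2*(-39)) + (9 - 1*1)) = 1448*(sqrt(-18 + 78) + (9 - 1)) = 1448*(sqrt(60) + 8) = 1448*(2*sqrt(15) + 8) = 1448*(8 + 2*sqrt(15)) = 11584 + 2896*sqrt(15)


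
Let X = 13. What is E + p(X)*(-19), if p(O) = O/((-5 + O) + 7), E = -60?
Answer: -1147/15 ≈ -76.467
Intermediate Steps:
p(O) = O/(2 + O)
E + p(X)*(-19) = -60 + (13/(2 + 13))*(-19) = -60 + (13/15)*(-19) = -60 - 247/15 = -1147/15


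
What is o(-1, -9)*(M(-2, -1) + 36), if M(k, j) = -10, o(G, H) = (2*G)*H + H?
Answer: 234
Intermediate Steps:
o(G, H) = H + 2*G*H (o(G, H) = 2*G*H + H = H + 2*G*H)
o(-1, -9)*(M(-2, -1) + 36) = (-9*(1 + 2*(-1)))*(-10 + 36) = -9*(1 - 2)*26 = -9*(-1)*26 = 9*26 = 234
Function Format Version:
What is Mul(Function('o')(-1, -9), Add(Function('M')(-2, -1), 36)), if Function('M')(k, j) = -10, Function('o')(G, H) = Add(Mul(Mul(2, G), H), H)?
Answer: 234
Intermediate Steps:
Function('o')(G, H) = Add(H, Mul(2, G, H)) (Function('o')(G, H) = Add(Mul(2, G, H), H) = Add(H, Mul(2, G, H)))
Mul(Function('o')(-1, -9), Add(Function('M')(-2, -1), 36)) = Mul(Mul(-9, Add(1, Mul(2, -1))), Add(-10, 36)) = Mul(Mul(-9, Add(1, -2)), 26) = Mul(Mul(-9, -1), 26) = Mul(9, 26) = 234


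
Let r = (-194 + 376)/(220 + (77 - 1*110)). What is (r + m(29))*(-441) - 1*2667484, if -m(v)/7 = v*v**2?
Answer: 13580113871/187 ≈ 7.2621e+7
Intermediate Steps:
m(v) = -7*v**3 (m(v) = -7*v*v**2 = -7*v**3)
r = 182/187 (r = 182/(220 + (77 - 110)) = 182/(220 - 33) = 182/187 ≈ 0.97326)
(r + m(29))*(-441) - 1*2667484 = (182/187 - 7*29**3)*(-441) - 1*2667484 = (182/187 - 7*24389)*(-441) - 2667484 = (182/187 - 170723)*(-441) - 2667484 = -31925019/187*(-441) - 2667484 = 14078933379/187 - 2667484 = 13580113871/187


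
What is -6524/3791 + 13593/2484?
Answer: 511963/136476 ≈ 3.7513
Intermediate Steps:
-6524/3791 + 13593/2484 = -6524*1/3791 + 13593*(1/2484) = -6524/3791 + 197/36 = 511963/136476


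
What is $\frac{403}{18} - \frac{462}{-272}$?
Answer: $\frac{29483}{1224} \approx 24.087$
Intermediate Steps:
$\frac{403}{18} - \frac{462}{-272} = 403 \cdot \frac{1}{18} - - \frac{231}{136} = \frac{403}{18} + \frac{231}{136} = \frac{29483}{1224}$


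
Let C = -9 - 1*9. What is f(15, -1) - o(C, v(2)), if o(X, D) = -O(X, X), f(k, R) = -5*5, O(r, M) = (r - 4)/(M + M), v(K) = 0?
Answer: -439/18 ≈ -24.389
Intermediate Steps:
O(r, M) = (-4 + r)/(2*M) (O(r, M) = (-4 + r)/((2*M)) = (-4 + r)*(1/(2*M)) = (-4 + r)/(2*M))
f(k, R) = -25
C = -18 (C = -9 - 9 = -18)
o(X, D) = -(-4 + X)/(2*X)
f(15, -1) - o(C, v(2)) = -25 - (4 - 1*(-18))/(2*(-18)) = -25 - (-1)*(4 + 18)/(2*18) = -25 - (-1)*22/(2*18) = -25 - 1*(-11/18) = -25 + 11/18 = -439/18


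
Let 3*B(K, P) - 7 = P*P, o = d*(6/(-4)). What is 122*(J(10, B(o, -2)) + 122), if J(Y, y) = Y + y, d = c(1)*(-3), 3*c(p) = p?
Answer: 49654/3 ≈ 16551.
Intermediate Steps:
c(p) = p/3
d = -1 (d = ((⅓)*1)*(-3) = (⅓)*(-3) = -1)
o = 3/2 (o = -6/(-4) = -6*(-1)/4 = -1*(-3/2) = 3/2 ≈ 1.5000)
B(K, P) = 7/3 + P²/3 (B(K, P) = 7/3 + (P*P)/3 = 7/3 + P²/3)
122*(J(10, B(o, -2)) + 122) = 122*((10 + (7/3 + (⅓)*(-2)²)) + 122) = 122*((10 + (7/3 + (⅓)*4)) + 122) = 122*((10 + (7/3 + 4/3)) + 122) = 122*((10 + 11/3) + 122) = 122*(41/3 + 122) = 122*(407/3) = 49654/3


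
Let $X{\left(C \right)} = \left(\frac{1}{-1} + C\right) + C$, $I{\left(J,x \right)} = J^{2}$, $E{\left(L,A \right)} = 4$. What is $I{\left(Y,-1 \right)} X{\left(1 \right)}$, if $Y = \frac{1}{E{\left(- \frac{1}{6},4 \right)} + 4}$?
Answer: $\frac{1}{64} \approx 0.015625$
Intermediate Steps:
$Y = \frac{1}{8}$ ($Y = \frac{1}{4 + 4} = \frac{1}{8} \approx 0.125$)
$X{\left(C \right)} = -1 + 2 C$ ($X{\left(C \right)} = \left(-1 + C\right) + C = -1 + 2 C$)
$I{\left(Y,-1 \right)} X{\left(1 \right)} = \frac{-1 + 2 \cdot 1}{64} = \frac{-1 + 2}{64} = \frac{1}{64} \cdot 1 = \frac{1}{64}$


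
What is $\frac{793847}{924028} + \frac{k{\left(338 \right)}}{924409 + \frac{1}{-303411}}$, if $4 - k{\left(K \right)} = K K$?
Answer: $\frac{95313281635588043}{129583773565303372} \approx 0.73553$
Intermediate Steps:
$k{\left(K \right)} = 4 - K^{2}$ ($k{\left(K \right)} = 4 - K K = 4 - K^{2}$)
$\frac{793847}{924028} + \frac{k{\left(338 \right)}}{924409 + \frac{1}{-303411}} = \frac{793847}{924028} + \frac{4 - 338^{2}}{924409 + \frac{1}{-303411}} = 793847 \cdot \frac{1}{924028} + \frac{4 - 114244}{924409 - \frac{1}{303411}} = \frac{793847}{924028} + \frac{4 - 114244}{\frac{280475859098}{303411}} = \frac{793847}{924028} - \frac{17330836320}{140237929549} = \frac{95313281635588043}{129583773565303372}$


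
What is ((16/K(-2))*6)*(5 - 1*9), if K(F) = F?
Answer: 192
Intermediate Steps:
((16/K(-2))*6)*(5 - 1*9) = ((16/(-2))*6)*(5 - 1*9) = ((16*(-½))*6)*(5 - 9) = -8*6*(-4) = -48*(-4) = 192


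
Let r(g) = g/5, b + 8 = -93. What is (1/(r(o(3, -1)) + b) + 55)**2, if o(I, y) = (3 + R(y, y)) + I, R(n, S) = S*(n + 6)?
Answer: 768121225/254016 ≈ 3023.9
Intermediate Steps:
R(n, S) = S*(6 + n)
o(I, y) = 3 + I + y*(6 + y) (o(I, y) = (3 + y*(6 + y)) + I = 3 + I + y*(6 + y))
b = -101 (b = -8 - 93 = -101)
r(g) = g/5 (r(g) = g*(1/5) = g/5)
(1/(r(o(3, -1)) + b) + 55)**2 = (1/((3 + 3 - (6 - 1))/5 - 101) + 55)**2 = (1/((3 + 3 - 1*5)/5 - 101) + 55)**2 = (1/((3 + 3 - 5)/5 - 101) + 55)**2 = (1/((1/5)*1 - 101) + 55)**2 = (1/(1/5 - 101) + 55)**2 = (1/(-504/5) + 55)**2 = (-5/504 + 55)**2 = (27715/504)**2 = 768121225/254016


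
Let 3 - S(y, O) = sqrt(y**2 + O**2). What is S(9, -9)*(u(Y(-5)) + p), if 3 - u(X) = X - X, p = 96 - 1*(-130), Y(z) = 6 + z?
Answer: 687 - 2061*sqrt(2) ≈ -2227.7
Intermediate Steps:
S(y, O) = 3 - sqrt(O**2 + y**2) (S(y, O) = 3 - sqrt(y**2 + O**2) = 3 - sqrt(O**2 + y**2))
p = 226 (p = 96 + 130 = 226)
u(X) = 3 (u(X) = 3 - (X - X) = 3 - 1*0 = 3 + 0 = 3)
S(9, -9)*(u(Y(-5)) + p) = (3 - sqrt((-9)**2 + 9**2))*(3 + 226) = (3 - sqrt(81 + 81))*229 = (3 - sqrt(162))*229 = (3 - 9*sqrt(2))*229 = 687 - 2061*sqrt(2)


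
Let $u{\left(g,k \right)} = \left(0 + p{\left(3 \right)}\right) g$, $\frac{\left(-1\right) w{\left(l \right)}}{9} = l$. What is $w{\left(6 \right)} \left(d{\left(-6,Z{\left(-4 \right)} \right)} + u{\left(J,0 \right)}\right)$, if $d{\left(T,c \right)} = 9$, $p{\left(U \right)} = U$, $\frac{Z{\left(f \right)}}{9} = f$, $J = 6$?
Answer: $-1458$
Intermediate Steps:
$Z{\left(f \right)} = 9 f$
$w{\left(l \right)} = - 9 l$
$u{\left(g,k \right)} = 3 g$ ($u{\left(g,k \right)} = \left(0 + 3\right) g = 3 g$)
$w{\left(6 \right)} \left(d{\left(-6,Z{\left(-4 \right)} \right)} + u{\left(J,0 \right)}\right) = \left(-9\right) 6 \left(9 + 3 \cdot 6\right) = - 54 \left(9 + 18\right) = \left(-54\right) 27 = -1458$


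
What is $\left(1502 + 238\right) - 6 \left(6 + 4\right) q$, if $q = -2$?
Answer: $208800$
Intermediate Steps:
$\left(1502 + 238\right) - 6 \left(6 + 4\right) q = \left(1502 + 238\right) - 6 \left(6 + 4\right) \left(-2\right) = 1740 \left(-6\right) 10 \left(-2\right) = 1740 \left(\left(-60\right) \left(-2\right)\right) = 1740 \cdot 120 = 208800$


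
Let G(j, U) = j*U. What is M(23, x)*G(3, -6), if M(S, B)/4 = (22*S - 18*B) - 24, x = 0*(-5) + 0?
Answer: -34704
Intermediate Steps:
G(j, U) = U*j
x = 0 (x = 0 + 0 = 0)
M(S, B) = -96 - 72*B + 88*S (M(S, B) = 4*((22*S - 18*B) - 24) = 4*((-18*B + 22*S) - 24) = 4*(-24 - 18*B + 22*S) = -96 - 72*B + 88*S)
M(23, x)*G(3, -6) = (-96 - 72*0 + 88*23)*(-6*3) = (-96 + 0 + 2024)*(-18) = 1928*(-18) = -34704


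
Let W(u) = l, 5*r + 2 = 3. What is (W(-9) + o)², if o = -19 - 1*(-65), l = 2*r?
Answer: 53824/25 ≈ 2153.0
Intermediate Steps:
r = ⅕ (r = -⅖ + (⅕)*3 = -⅖ + ⅗ = ⅕ ≈ 0.20000)
l = ⅖ (l = 2*(⅕) = ⅖ ≈ 0.40000)
W(u) = ⅖
o = 46 (o = -19 + 65 = 46)
(W(-9) + o)² = (⅖ + 46)² = (232/5)² = 53824/25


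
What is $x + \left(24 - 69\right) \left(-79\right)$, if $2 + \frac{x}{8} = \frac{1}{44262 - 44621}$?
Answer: $\frac{1270493}{359} \approx 3539.0$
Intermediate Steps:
$x = - \frac{5752}{359}$ ($x = -16 + \frac{8}{44262 - 44621} = -16 + \frac{8}{-359} = -16 + 8 \left(- \frac{1}{359}\right) = -16 - \frac{8}{359} = - \frac{5752}{359} \approx -16.022$)
$x + \left(24 - 69\right) \left(-79\right) = - \frac{5752}{359} + \left(24 - 69\right) \left(-79\right) = - \frac{5752}{359} - -3555 = - \frac{5752}{359} + 3555 = \frac{1270493}{359}$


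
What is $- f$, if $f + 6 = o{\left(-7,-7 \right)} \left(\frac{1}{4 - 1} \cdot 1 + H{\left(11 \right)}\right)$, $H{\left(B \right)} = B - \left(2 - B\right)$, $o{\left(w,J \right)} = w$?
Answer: $\frac{445}{3} \approx 148.33$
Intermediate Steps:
$H{\left(B \right)} = -2 + 2 B$ ($H{\left(B \right)} = B + \left(-2 + B\right) = -2 + 2 B$)
$f = - \frac{445}{3}$ ($f = -6 - 7 \left(\frac{1}{4 - 1} \cdot 1 + \left(-2 + 2 \cdot 11\right)\right) = -6 - 7 \left(\frac{1}{3} \cdot 1 + \left(-2 + 22\right)\right) = -6 - 7 \left(\frac{1}{3} \cdot 1 + 20\right) = -6 - 7 \left(\frac{1}{3} + 20\right) = -6 - \frac{427}{3} = - \frac{445}{3} \approx -148.33$)
$- f = \left(-1\right) \left(- \frac{445}{3}\right) = \frac{445}{3}$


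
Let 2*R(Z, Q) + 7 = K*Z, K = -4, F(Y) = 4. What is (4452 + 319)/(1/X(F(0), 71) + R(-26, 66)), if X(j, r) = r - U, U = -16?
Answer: 2262/23 ≈ 98.348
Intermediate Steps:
X(j, r) = 16 + r (X(j, r) = r - 1*(-16) = r + 16 = 16 + r)
R(Z, Q) = -7/2 - 2*Z (R(Z, Q) = -7/2 + (-4*Z)/2 = -7/2 - 2*Z)
(4452 + 319)/(1/X(F(0), 71) + R(-26, 66)) = (4452 + 319)/(1/(16 + 71) + (-7/2 - 2*(-26))) = 4771/(1/87 + (-7/2 + 52)) = 4771/(1/87 + 97/2) = 4771/(8441/174) = 4771*(174/8441) = 2262/23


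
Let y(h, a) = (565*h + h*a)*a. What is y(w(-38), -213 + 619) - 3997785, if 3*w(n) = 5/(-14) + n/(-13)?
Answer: -142763362/39 ≈ -3.6606e+6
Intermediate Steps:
w(n) = -5/42 - n/39 (w(n) = (5/(-14) + n/(-13))/3 = (5*(-1/14) + n*(-1/13))/3 = (-5/14 - n/13)/3 = -5/42 - n/39)
y(h, a) = a*(565*h + a*h) (y(h, a) = (565*h + a*h)*a = a*(565*h + a*h))
y(w(-38), -213 + 619) - 3997785 = (-213 + 619)*(-5/42 - 1/39*(-38))*(565 + (-213 + 619)) - 3997785 = 406*(-5/42 + 38/39)*(565 + 406) - 3997785 = 406*(467/546)*971 - 3997785 = 13150253/39 - 3997785 = -142763362/39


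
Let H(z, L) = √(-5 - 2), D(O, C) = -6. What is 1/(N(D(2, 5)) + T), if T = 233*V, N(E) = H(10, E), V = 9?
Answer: 2097/4397416 - I*√7/4397416 ≈ 0.00047687 - 6.0166e-7*I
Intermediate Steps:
H(z, L) = I*√7 (H(z, L) = √(-7) = I*√7)
N(E) = I*√7
T = 2097 (T = 233*9 = 2097)
1/(N(D(2, 5)) + T) = 1/(I*√7 + 2097) = 1/(2097 + I*√7)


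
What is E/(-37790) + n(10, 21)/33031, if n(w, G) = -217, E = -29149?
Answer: 954620189/1248241490 ≈ 0.76477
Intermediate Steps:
E/(-37790) + n(10, 21)/33031 = -29149/(-37790) - 217/33031 = -29149*(-1/37790) - 217*1/33031 = 29149/37790 - 217/33031 = 954620189/1248241490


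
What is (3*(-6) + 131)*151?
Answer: 17063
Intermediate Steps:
(3*(-6) + 131)*151 = (-18 + 131)*151 = 113*151 = 17063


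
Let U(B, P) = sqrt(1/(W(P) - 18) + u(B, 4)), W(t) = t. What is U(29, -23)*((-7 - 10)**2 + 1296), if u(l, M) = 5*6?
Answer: 1585*sqrt(50389)/41 ≈ 8677.9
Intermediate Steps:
u(l, M) = 30
U(B, P) = sqrt(30 + 1/(-18 + P)) (U(B, P) = sqrt(1/(P - 18) + 30) = sqrt(1/(-18 + P) + 30) = sqrt(30 + 1/(-18 + P)))
U(29, -23)*((-7 - 10)**2 + 1296) = sqrt((-539 + 30*(-23))/(-18 - 23))*((-7 - 10)**2 + 1296) = sqrt((-539 - 690)/(-41))*((-17)**2 + 1296) = sqrt(-1/41*(-1229))*(289 + 1296) = sqrt(1229/41)*1585 = (sqrt(50389)/41)*1585 = 1585*sqrt(50389)/41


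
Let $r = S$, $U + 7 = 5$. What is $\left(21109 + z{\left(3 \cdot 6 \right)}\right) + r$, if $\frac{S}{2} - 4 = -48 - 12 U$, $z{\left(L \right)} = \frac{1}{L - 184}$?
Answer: $\frac{3497453}{166} \approx 21069.0$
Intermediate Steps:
$U = -2$ ($U = -7 + 5 = -2$)
$z{\left(L \right)} = \frac{1}{-184 + L}$
$S = -40$ ($S = 8 + 2 \left(-48 - -24\right) = 8 + 2 \left(-48 + 24\right) = 8 + 2 \left(-24\right) = 8 - 48 = -40$)
$r = -40$
$\left(21109 + z{\left(3 \cdot 6 \right)}\right) + r = \left(21109 + \frac{1}{-184 + 3 \cdot 6}\right) - 40 = \left(21109 + \frac{1}{-184 + 18}\right) - 40 = \left(21109 + \frac{1}{-166}\right) - 40 = \left(21109 - \frac{1}{166}\right) - 40 = \frac{3504093}{166} - 40 = \frac{3497453}{166}$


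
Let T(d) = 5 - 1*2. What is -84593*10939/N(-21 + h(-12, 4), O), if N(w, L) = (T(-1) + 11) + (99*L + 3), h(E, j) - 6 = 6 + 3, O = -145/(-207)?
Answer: -21283345021/1986 ≈ -1.0717e+7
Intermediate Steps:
O = 145/207 (O = -145*(-1/207) = 145/207 ≈ 0.70048)
T(d) = 3 (T(d) = 5 - 2 = 3)
h(E, j) = 15 (h(E, j) = 6 + (6 + 3) = 6 + 9 = 15)
N(w, L) = 17 + 99*L (N(w, L) = (3 + 11) + (99*L + 3) = 14 + (3 + 99*L) = 17 + 99*L)
-84593*10939/N(-21 + h(-12, 4), O) = -84593*10939/(17 + 99*(145/207)) = -84593*10939/(17 + 1595/23) = -84593/((1986/23)*(1/10939)) = -84593/1986/251597 = -84593*251597/1986 = -21283345021/1986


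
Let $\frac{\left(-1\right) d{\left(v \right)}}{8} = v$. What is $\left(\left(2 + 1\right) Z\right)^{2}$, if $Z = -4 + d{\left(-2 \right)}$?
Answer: $1296$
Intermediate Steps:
$d{\left(v \right)} = - 8 v$
$Z = 12$ ($Z = -4 - -16 = -4 + 16 = 12$)
$\left(\left(2 + 1\right) Z\right)^{2} = \left(\left(2 + 1\right) 12\right)^{2} = \left(3 \cdot 12\right)^{2} = 36^{2} = 1296$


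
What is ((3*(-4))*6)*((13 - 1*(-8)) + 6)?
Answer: -1944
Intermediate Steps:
((3*(-4))*6)*((13 - 1*(-8)) + 6) = (-12*6)*((13 + 8) + 6) = -72*(21 + 6) = -72*27 = -1944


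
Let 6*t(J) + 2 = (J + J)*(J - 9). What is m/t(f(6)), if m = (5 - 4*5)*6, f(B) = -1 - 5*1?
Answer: -270/89 ≈ -3.0337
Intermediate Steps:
f(B) = -6 (f(B) = -1 - 5 = -6)
t(J) = -⅓ + J*(-9 + J)/3 (t(J) = -⅓ + ((J + J)*(J - 9))/6 = -⅓ + ((2*J)*(-9 + J))/6 = -⅓ + (2*J*(-9 + J))/6 = -⅓ + J*(-9 + J)/3)
m = -90 (m = (5 - 20)*6 = -15*6 = -90)
m/t(f(6)) = -90/(-⅓ - 3*(-6) + (⅓)*(-6)²) = -90/(-⅓ + 18 + (⅓)*36) = -90/(-⅓ + 18 + 12) = -90/89/3 = -90*3/89 = -270/89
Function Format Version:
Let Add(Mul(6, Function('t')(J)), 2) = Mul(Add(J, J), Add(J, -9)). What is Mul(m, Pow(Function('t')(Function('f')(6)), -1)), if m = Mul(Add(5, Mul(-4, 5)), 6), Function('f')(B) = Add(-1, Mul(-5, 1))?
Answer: Rational(-270, 89) ≈ -3.0337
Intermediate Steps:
Function('f')(B) = -6 (Function('f')(B) = Add(-1, -5) = -6)
Function('t')(J) = Add(Rational(-1, 3), Mul(Rational(1, 3), J, Add(-9, J))) (Function('t')(J) = Add(Rational(-1, 3), Mul(Rational(1, 6), Mul(Add(J, J), Add(J, -9)))) = Add(Rational(-1, 3), Mul(Rational(1, 6), Mul(Mul(2, J), Add(-9, J)))) = Add(Rational(-1, 3), Mul(Rational(1, 6), Mul(2, J, Add(-9, J)))) = Add(Rational(-1, 3), Mul(Rational(1, 3), J, Add(-9, J))))
m = -90 (m = Mul(Add(5, -20), 6) = Mul(-15, 6) = -90)
Mul(m, Pow(Function('t')(Function('f')(6)), -1)) = Mul(-90, Pow(Add(Rational(-1, 3), Mul(-3, -6), Mul(Rational(1, 3), Pow(-6, 2))), -1)) = Mul(-90, Pow(Add(Rational(-1, 3), 18, Mul(Rational(1, 3), 36)), -1)) = Mul(-90, Pow(Add(Rational(-1, 3), 18, 12), -1)) = Mul(-90, Pow(Rational(89, 3), -1)) = Mul(-90, Rational(3, 89)) = Rational(-270, 89)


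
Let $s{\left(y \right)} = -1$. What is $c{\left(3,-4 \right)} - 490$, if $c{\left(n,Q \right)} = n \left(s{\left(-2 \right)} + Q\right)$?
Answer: $-505$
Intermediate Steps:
$c{\left(n,Q \right)} = n \left(-1 + Q\right)$
$c{\left(3,-4 \right)} - 490 = 3 \left(-1 - 4\right) - 490 = 3 \left(-5\right) - 490 = -15 - 490 = -505$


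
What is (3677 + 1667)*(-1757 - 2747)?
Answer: -24069376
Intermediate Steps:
(3677 + 1667)*(-1757 - 2747) = 5344*(-4504) = -24069376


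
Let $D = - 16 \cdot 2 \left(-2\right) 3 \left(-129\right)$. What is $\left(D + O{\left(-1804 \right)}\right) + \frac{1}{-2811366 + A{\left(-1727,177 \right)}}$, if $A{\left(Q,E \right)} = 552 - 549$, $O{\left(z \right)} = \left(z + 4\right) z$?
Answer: $\frac{9059426094815}{2811363} \approx 3.2224 \cdot 10^{6}$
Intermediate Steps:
$O{\left(z \right)} = z \left(4 + z\right)$ ($O{\left(z \right)} = \left(4 + z\right) z = z \left(4 + z\right)$)
$A{\left(Q,E \right)} = 3$
$D = -24768$ ($D = - 16 \left(\left(-4\right) 3\right) \left(-129\right) = \left(-16\right) \left(-12\right) \left(-129\right) = 192 \left(-129\right) = -24768$)
$\left(D + O{\left(-1804 \right)}\right) + \frac{1}{-2811366 + A{\left(-1727,177 \right)}} = \left(-24768 - 1804 \left(4 - 1804\right)\right) + \frac{1}{-2811366 + 3} = \left(-24768 - -3247200\right) + \frac{1}{-2811363} = \left(-24768 + 3247200\right) - \frac{1}{2811363} = 3222432 - \frac{1}{2811363} = \frac{9059426094815}{2811363}$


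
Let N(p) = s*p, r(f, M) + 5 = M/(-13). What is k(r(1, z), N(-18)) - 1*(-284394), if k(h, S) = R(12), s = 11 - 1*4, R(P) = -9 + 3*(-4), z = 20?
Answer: 284373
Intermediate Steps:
R(P) = -21 (R(P) = -9 - 12 = -21)
r(f, M) = -5 - M/13 (r(f, M) = -5 + M/(-13) = -5 + M*(-1/13) = -5 - M/13)
s = 7 (s = 11 - 4 = 7)
N(p) = 7*p
k(h, S) = -21
k(r(1, z), N(-18)) - 1*(-284394) = -21 - 1*(-284394) = -21 + 284394 = 284373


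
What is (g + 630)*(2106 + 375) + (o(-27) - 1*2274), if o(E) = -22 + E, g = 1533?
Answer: 5364080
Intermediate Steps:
(g + 630)*(2106 + 375) + (o(-27) - 1*2274) = (1533 + 630)*(2106 + 375) + ((-22 - 27) - 1*2274) = 2163*2481 + (-49 - 2274) = 5366403 - 2323 = 5364080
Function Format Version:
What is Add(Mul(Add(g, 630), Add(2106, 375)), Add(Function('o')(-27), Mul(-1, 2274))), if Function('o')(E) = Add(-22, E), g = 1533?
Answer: 5364080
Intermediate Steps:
Add(Mul(Add(g, 630), Add(2106, 375)), Add(Function('o')(-27), Mul(-1, 2274))) = Add(Mul(Add(1533, 630), Add(2106, 375)), Add(Add(-22, -27), Mul(-1, 2274))) = Add(Mul(2163, 2481), Add(-49, -2274)) = Add(5366403, -2323) = 5364080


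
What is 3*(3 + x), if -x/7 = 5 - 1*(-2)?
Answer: -138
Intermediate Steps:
x = -49 (x = -7*(5 - 1*(-2)) = -7*(5 + 2) = -7*7 = -49)
3*(3 + x) = 3*(3 - 49) = 3*(-46) = -138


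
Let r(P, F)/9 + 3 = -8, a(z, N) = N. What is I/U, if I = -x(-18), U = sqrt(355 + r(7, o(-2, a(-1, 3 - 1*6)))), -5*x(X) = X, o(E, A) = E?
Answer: -9/40 ≈ -0.22500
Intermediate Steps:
x(X) = -X/5
r(P, F) = -99 (r(P, F) = -27 + 9*(-8) = -27 - 72 = -99)
U = 16 (U = sqrt(355 - 99) = sqrt(256) = 16)
I = -18/5 (I = -(-1)*(-18)/5 = -1*18/5 = -18/5 ≈ -3.6000)
I/U = -18/5/16 = -18/5*1/16 = -9/40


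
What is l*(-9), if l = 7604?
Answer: -68436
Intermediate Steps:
l*(-9) = 7604*(-9) = -68436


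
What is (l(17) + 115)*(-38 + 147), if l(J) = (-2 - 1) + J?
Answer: 14061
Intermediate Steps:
l(J) = -3 + J
(l(17) + 115)*(-38 + 147) = ((-3 + 17) + 115)*(-38 + 147) = (14 + 115)*109 = 129*109 = 14061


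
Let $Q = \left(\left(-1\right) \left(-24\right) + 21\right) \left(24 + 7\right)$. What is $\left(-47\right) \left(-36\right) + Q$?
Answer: $3087$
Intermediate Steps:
$Q = 1395$ ($Q = \left(24 + 21\right) 31 = 45 \cdot 31 = 1395$)
$\left(-47\right) \left(-36\right) + Q = \left(-47\right) \left(-36\right) + 1395 = 1692 + 1395 = 3087$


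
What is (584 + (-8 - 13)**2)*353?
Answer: 361825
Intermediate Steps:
(584 + (-8 - 13)**2)*353 = (584 + (-21)**2)*353 = (584 + 441)*353 = 1025*353 = 361825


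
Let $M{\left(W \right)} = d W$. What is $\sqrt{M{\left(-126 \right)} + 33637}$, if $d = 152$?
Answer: $\sqrt{14485} \approx 120.35$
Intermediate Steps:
$M{\left(W \right)} = 152 W$
$\sqrt{M{\left(-126 \right)} + 33637} = \sqrt{152 \left(-126\right) + 33637} = \sqrt{-19152 + 33637} = \sqrt{14485}$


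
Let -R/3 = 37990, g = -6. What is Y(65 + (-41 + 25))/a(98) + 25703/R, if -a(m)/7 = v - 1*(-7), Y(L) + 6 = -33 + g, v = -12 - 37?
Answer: -1057111/2792265 ≈ -0.37859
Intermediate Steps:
v = -49
Y(L) = -45 (Y(L) = -6 + (-33 - 6) = -6 - 39 = -45)
R = -113970 (R = -3*37990 = -113970)
a(m) = 294 (a(m) = -7*(-49 - 1*(-7)) = -7*(-49 + 7) = -7*(-42) = 294)
Y(65 + (-41 + 25))/a(98) + 25703/R = -45/294 + 25703/(-113970) = -45*1/294 + 25703*(-1/113970) = -15/98 - 25703/113970 = -1057111/2792265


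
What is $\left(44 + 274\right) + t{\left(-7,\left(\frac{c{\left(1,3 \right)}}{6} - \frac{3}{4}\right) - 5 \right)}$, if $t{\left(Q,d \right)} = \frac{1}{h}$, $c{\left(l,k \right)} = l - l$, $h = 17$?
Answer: $\frac{5407}{17} \approx 318.06$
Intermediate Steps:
$c{\left(l,k \right)} = 0$
$t{\left(Q,d \right)} = \frac{1}{17}$
$\left(44 + 274\right) + t{\left(-7,\left(\frac{c{\left(1,3 \right)}}{6} - \frac{3}{4}\right) - 5 \right)} = \left(44 + 274\right) + \frac{1}{17} = 318 + \frac{1}{17} = \frac{5407}{17}$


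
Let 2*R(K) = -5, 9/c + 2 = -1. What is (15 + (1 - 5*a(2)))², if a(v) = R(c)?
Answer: 3249/4 ≈ 812.25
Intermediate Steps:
c = -3 (c = 9/(-2 - 1) = 9/(-3) = 9*(-⅓) = -3)
R(K) = -5/2 (R(K) = (½)*(-5) = -5/2)
a(v) = -5/2
(15 + (1 - 5*a(2)))² = (15 + (1 - 5*(-5/2)))² = (15 + (1 + 25/2))² = (15 + 27/2)² = (57/2)² = 3249/4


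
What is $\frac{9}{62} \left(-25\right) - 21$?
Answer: $- \frac{1527}{62} \approx -24.629$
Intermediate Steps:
$\frac{9}{62} \left(-25\right) - 21 = - \frac{225}{62} - 21 = - \frac{1527}{62}$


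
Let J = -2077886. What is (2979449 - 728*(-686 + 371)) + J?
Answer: 1130883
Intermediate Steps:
(2979449 - 728*(-686 + 371)) + J = (2979449 - 728*(-686 + 371)) - 2077886 = (2979449 - 728*(-315)) - 2077886 = (2979449 + 229320) - 2077886 = 3208769 - 2077886 = 1130883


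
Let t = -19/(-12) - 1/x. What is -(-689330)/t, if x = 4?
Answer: 1033995/2 ≈ 5.1700e+5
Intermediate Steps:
t = 4/3 (t = -19/(-12) - 1/4 = -19*(-1/12) - 1*¼ = 19/12 - ¼ = 4/3 ≈ 1.3333)
-(-689330)/t = -(-689330)/4/3 = -(-689330)*3/4 = -11885*(-87/2) = 1033995/2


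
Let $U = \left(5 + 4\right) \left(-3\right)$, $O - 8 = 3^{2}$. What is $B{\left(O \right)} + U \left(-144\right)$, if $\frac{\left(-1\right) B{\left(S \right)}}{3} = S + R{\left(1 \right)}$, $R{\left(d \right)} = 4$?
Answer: $3825$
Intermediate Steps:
$O = 17$ ($O = 8 + 3^{2} = 8 + 9 = 17$)
$B{\left(S \right)} = -12 - 3 S$ ($B{\left(S \right)} = - 3 \left(S + 4\right) = - 3 \left(4 + S\right) = -12 - 3 S$)
$U = -27$ ($U = 9 \left(-3\right) = -27$)
$B{\left(O \right)} + U \left(-144\right) = \left(-12 - 51\right) - -3888 = \left(-12 - 51\right) + 3888 = -63 + 3888 = 3825$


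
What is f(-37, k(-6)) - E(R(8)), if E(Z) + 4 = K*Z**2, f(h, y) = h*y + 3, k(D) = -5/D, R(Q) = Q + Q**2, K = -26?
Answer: 808561/6 ≈ 1.3476e+5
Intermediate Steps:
f(h, y) = 3 + h*y
E(Z) = -4 - 26*Z**2
f(-37, k(-6)) - E(R(8)) = (3 - (-185)/(-6)) - (-4 - 26*64*(1 + 8)**2) = (3 - (-185)*(-1)/6) - (-4 - 26*(8*9)**2) = (3 - 37*5/6) - (-4 - 26*72**2) = (3 - 185/6) - (-4 - 26*5184) = -167/6 - (-4 - 134784) = -167/6 - 1*(-134788) = -167/6 + 134788 = 808561/6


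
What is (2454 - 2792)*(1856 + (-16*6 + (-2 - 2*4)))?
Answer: -591500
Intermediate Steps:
(2454 - 2792)*(1856 + (-16*6 + (-2 - 2*4))) = -338*(1856 + (-96 + (-2 - 8))) = -338*(1856 + (-96 - 10)) = -338*(1856 - 106) = -338*1750 = -591500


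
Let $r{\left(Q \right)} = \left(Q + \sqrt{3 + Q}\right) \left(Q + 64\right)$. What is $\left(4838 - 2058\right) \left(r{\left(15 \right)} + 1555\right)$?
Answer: $7617200 + 658860 \sqrt{2} \approx 8.549 \cdot 10^{6}$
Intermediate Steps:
$r{\left(Q \right)} = \left(64 + Q\right) \left(Q + \sqrt{3 + Q}\right)$ ($r{\left(Q \right)} = \left(Q + \sqrt{3 + Q}\right) \left(64 + Q\right) = \left(64 + Q\right) \left(Q + \sqrt{3 + Q}\right)$)
$\left(4838 - 2058\right) \left(r{\left(15 \right)} + 1555\right) = \left(4838 - 2058\right) \left(\left(15^{2} + 64 \cdot 15 + 64 \sqrt{3 + 15} + 15 \sqrt{3 + 15}\right) + 1555\right) = 2780 \left(\left(225 + 960 + 64 \sqrt{18} + 15 \sqrt{18}\right) + 1555\right) = 2780 \left(\left(225 + 960 + 64 \cdot 3 \sqrt{2} + 15 \cdot 3 \sqrt{2}\right) + 1555\right) = 2780 \left(\left(225 + 960 + 192 \sqrt{2} + 45 \sqrt{2}\right) + 1555\right) = 2780 \left(\left(1185 + 237 \sqrt{2}\right) + 1555\right) = 2780 \left(2740 + 237 \sqrt{2}\right) = 7617200 + 658860 \sqrt{2}$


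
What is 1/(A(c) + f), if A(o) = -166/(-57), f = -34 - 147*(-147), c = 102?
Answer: 57/1229941 ≈ 4.6344e-5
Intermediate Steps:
f = 21575 (f = -34 + 21609 = 21575)
A(o) = 166/57 (A(o) = -166*(-1/57) = 166/57)
1/(A(c) + f) = 1/(166/57 + 21575) = 1/(1229941/57) = 57/1229941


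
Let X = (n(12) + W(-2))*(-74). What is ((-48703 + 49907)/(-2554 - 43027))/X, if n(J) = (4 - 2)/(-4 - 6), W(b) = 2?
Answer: 3010/15178473 ≈ 0.00019831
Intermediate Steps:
n(J) = -⅕ (n(J) = 2/(-10) = 2*(-⅒) = -⅕)
X = -666/5 (X = (-⅕ + 2)*(-74) = (9/5)*(-74) = -666/5 ≈ -133.20)
((-48703 + 49907)/(-2554 - 43027))/X = ((-48703 + 49907)/(-2554 - 43027))/(-666/5) = (1204/(-45581))*(-5/666) = (1204*(-1/45581))*(-5/666) = -1204/45581*(-5/666) = 3010/15178473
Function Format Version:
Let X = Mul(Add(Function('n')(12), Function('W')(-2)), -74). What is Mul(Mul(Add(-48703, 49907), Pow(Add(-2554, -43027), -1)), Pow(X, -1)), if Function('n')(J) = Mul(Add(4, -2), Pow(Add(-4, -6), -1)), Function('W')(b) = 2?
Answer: Rational(3010, 15178473) ≈ 0.00019831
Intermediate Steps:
Function('n')(J) = Rational(-1, 5) (Function('n')(J) = Mul(2, Pow(-10, -1)) = Mul(2, Rational(-1, 10)) = Rational(-1, 5))
X = Rational(-666, 5) (X = Mul(Add(Rational(-1, 5), 2), -74) = Mul(Rational(9, 5), -74) = Rational(-666, 5) ≈ -133.20)
Mul(Mul(Add(-48703, 49907), Pow(Add(-2554, -43027), -1)), Pow(X, -1)) = Mul(Mul(Add(-48703, 49907), Pow(Add(-2554, -43027), -1)), Pow(Rational(-666, 5), -1)) = Mul(Mul(1204, Pow(-45581, -1)), Rational(-5, 666)) = Mul(Mul(1204, Rational(-1, 45581)), Rational(-5, 666)) = Mul(Rational(-1204, 45581), Rational(-5, 666)) = Rational(3010, 15178473)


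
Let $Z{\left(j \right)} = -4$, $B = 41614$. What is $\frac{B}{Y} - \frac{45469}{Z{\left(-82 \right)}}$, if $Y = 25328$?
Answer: $\frac{143975661}{12664} \approx 11369.0$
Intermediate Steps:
$\frac{B}{Y} - \frac{45469}{Z{\left(-82 \right)}} = \frac{41614}{25328} - \frac{45469}{-4} = 41614 \cdot \frac{1}{25328} - - \frac{45469}{4} = \frac{20807}{12664} + \frac{45469}{4} = \frac{143975661}{12664}$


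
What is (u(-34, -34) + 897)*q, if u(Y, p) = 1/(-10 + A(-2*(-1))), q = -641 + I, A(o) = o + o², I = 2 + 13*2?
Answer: -2198831/4 ≈ -5.4971e+5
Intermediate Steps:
I = 28 (I = 2 + 26 = 28)
q = -613 (q = -641 + 28 = -613)
u(Y, p) = -¼ (u(Y, p) = 1/(-10 + (-2*(-1))*(1 - 2*(-1))) = 1/(-10 + 2*(1 + 2)) = 1/(-10 + 2*3) = 1/(-10 + 6) = 1/(-4) = -¼)
(u(-34, -34) + 897)*q = (-¼ + 897)*(-613) = (3587/4)*(-613) = -2198831/4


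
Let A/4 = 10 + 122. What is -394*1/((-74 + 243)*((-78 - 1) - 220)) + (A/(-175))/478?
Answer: 3138866/2113459075 ≈ 0.0014852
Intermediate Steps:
A = 528 (A = 4*(10 + 122) = 4*132 = 528)
-394*1/((-74 + 243)*((-78 - 1) - 220)) + (A/(-175))/478 = -394*1/((-74 + 243)*((-78 - 1) - 220)) + (528/(-175))/478 = -394*1/(169*(-79 - 220)) + (528*(-1/175))*(1/478) = -394/((-299*169)) - 528/175*1/478 = -394/(-50531) - 264/41825 = -394*(-1/50531) - 264/41825 = 394/50531 - 264/41825 = 3138866/2113459075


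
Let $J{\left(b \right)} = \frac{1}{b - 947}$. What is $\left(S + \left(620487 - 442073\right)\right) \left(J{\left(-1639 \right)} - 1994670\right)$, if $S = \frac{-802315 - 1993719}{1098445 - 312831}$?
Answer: $- \frac{120497436288651938767}{338599634} \approx -3.5587 \cdot 10^{11}$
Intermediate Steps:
$S = - \frac{1398017}{392807}$ ($S = - \frac{2796034}{785614} = \left(-2796034\right) \frac{1}{785614} = - \frac{1398017}{392807} \approx -3.559$)
$J{\left(b \right)} = \frac{1}{-947 + b}$
$\left(S + \left(620487 - 442073\right)\right) \left(J{\left(-1639 \right)} - 1994670\right) = \left(- \frac{1398017}{392807} + \left(620487 - 442073\right)\right) \left(\frac{1}{-947 - 1639} - 1994670\right) = \left(- \frac{1398017}{392807} + \left(620487 - 442073\right)\right) \left(\frac{1}{-2586} - 1994670\right) = \left(- \frac{1398017}{392807} + 178414\right) \left(- \frac{1}{2586} - 1994670\right) = \frac{70080870081}{392807} \left(- \frac{5158216621}{2586}\right) = - \frac{120497436288651938767}{338599634}$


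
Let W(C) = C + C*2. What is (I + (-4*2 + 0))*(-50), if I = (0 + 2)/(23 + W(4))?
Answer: 2780/7 ≈ 397.14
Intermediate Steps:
W(C) = 3*C (W(C) = C + 2*C = 3*C)
I = 2/35 (I = (0 + 2)/(23 + 3*4) = 2/(23 + 12) = 2/35 ≈ 0.057143)
(I + (-4*2 + 0))*(-50) = (2/35 + (-4*2 + 0))*(-50) = (2/35 + (-8 + 0))*(-50) = (2/35 - 8)*(-50) = -278/35*(-50) = 2780/7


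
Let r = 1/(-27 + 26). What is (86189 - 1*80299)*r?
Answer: -5890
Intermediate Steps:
r = -1 (r = 1/(-1) = -1)
(86189 - 1*80299)*r = (86189 - 1*80299)*(-1) = (86189 - 80299)*(-1) = 5890*(-1) = -5890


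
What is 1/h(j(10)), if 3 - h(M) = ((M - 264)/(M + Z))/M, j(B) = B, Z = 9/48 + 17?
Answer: 2175/8557 ≈ 0.25418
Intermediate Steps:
Z = 275/16 (Z = 9*(1/48) + 17 = 3/16 + 17 = 275/16 ≈ 17.188)
h(M) = 3 - (-264 + M)/(M*(275/16 + M)) (h(M) = 3 - (M - 264)/(M + 275/16)/M = 3 - (-264 + M)/(275/16 + M)/M = 3 - (-264 + M)/(M*(275/16 + M)))
1/h(j(10)) = 1/((4224 + 48*10² + 809*10)/(10*(275 + 16*10))) = 1/((4224 + 48*100 + 8090)/(10*(275 + 160))) = 1/((⅒)*(4224 + 4800 + 8090)/435) = 1/((⅒)*(1/435)*17114) = 1/(8557/2175) = 2175/8557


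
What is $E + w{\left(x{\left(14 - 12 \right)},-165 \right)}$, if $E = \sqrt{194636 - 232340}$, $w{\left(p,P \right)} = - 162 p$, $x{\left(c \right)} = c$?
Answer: $-324 + 2 i \sqrt{9426} \approx -324.0 + 194.18 i$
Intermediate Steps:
$E = 2 i \sqrt{9426}$ ($E = \sqrt{-37704} = 2 i \sqrt{9426} \approx 194.18 i$)
$E + w{\left(x{\left(14 - 12 \right)},-165 \right)} = 2 i \sqrt{9426} - 162 \left(14 - 12\right) = 2 i \sqrt{9426} - 324 = -324 + 2 i \sqrt{9426}$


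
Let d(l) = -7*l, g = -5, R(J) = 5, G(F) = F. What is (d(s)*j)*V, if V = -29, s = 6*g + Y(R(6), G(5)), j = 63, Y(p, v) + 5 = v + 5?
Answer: -319725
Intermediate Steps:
Y(p, v) = v (Y(p, v) = -5 + (v + 5) = -5 + (5 + v) = v)
s = -25 (s = 6*(-5) + 5 = -30 + 5 = -25)
(d(s)*j)*V = (-7*(-25)*63)*(-29) = (175*63)*(-29) = 11025*(-29) = -319725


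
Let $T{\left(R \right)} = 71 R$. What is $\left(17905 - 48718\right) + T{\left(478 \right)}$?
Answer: $3125$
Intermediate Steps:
$\left(17905 - 48718\right) + T{\left(478 \right)} = \left(17905 - 48718\right) + 71 \cdot 478 = -30813 + 33938 = 3125$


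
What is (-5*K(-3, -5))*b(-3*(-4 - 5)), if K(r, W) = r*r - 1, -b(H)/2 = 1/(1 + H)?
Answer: 20/7 ≈ 2.8571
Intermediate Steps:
b(H) = -2/(1 + H)
K(r, W) = -1 + r² (K(r, W) = r² - 1 = -1 + r²)
(-5*K(-3, -5))*b(-3*(-4 - 5)) = (-5*(-1 + (-3)²))*(-2/(1 - 3*(-4 - 5))) = (-5*(-1 + 9))*(-2/(1 - 3*(-9))) = (-5*8)*(-2/(1 + 27)) = -(-80)/28 = -40*(-1/14) = 20/7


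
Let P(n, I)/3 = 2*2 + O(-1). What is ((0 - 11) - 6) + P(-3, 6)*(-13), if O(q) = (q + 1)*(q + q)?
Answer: -173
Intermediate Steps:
O(q) = 2*q*(1 + q) (O(q) = (1 + q)*(2*q) = 2*q*(1 + q))
P(n, I) = 12 (P(n, I) = 3*(2*2 + 2*(-1)*(1 - 1)) = 3*(4 + 2*(-1)*0) = 3*(4 + 0) = 3*4 = 12)
((0 - 11) - 6) + P(-3, 6)*(-13) = ((0 - 11) - 6) + 12*(-13) = (-11 - 6) - 156 = -17 - 156 = -173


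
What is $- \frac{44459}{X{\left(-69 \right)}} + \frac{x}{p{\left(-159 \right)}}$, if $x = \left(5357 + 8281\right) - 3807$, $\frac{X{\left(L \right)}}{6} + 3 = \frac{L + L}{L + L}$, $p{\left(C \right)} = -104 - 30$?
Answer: $\frac{2919767}{804} \approx 3631.6$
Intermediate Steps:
$p{\left(C \right)} = -134$ ($p{\left(C \right)} = -104 - 30 = -134$)
$X{\left(L \right)} = -12$ ($X{\left(L \right)} = -18 + 6 \frac{L + L}{L + L} = -18 + 6 \frac{2 L}{2 L} = -18 + 6 \cdot 2 L \frac{1}{2 L} = -18 + 6 \cdot 1 = -18 + 6 = -12$)
$x = 9831$ ($x = 13638 - 3807 = 9831$)
$- \frac{44459}{X{\left(-69 \right)}} + \frac{x}{p{\left(-159 \right)}} = - \frac{44459}{-12} + \frac{9831}{-134} = \left(-44459\right) \left(- \frac{1}{12}\right) + 9831 \left(- \frac{1}{134}\right) = \frac{44459}{12} - \frac{9831}{134} = \frac{2919767}{804}$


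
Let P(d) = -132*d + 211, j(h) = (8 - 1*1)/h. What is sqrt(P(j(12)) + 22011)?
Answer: sqrt(22145) ≈ 148.81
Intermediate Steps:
j(h) = 7/h (j(h) = (8 - 1)/h = 7/h)
P(d) = 211 - 132*d
sqrt(P(j(12)) + 22011) = sqrt((211 - 924/12) + 22011) = sqrt((211 - 132*7/12) + 22011) = sqrt((211 - 77) + 22011) = sqrt(134 + 22011) = sqrt(22145)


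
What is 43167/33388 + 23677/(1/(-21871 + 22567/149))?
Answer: -2558315144971429/4974812 ≈ -5.1425e+8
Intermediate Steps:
43167/33388 + 23677/(1/(-21871 + 22567/149)) = 43167/33388 + 23677/(1/(-3236212/149)) = 43167/33388 + 23677/(-149/3236212) = 43167/33388 + 23677*(-3236212/149) = 43167/33388 - 76623791524/149 = -2558315144971429/4974812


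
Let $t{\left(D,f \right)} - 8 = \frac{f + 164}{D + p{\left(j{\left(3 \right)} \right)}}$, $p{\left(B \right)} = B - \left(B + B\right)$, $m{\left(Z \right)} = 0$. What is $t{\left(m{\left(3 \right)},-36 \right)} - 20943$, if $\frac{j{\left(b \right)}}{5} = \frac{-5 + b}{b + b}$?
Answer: $- \frac{104291}{5} \approx -20858.0$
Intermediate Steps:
$j{\left(b \right)} = \frac{5 \left(-5 + b\right)}{2 b}$ ($j{\left(b \right)} = 5 \frac{-5 + b}{b + b} = 5 \frac{-5 + b}{2 b} = \frac{5 \left(-5 + b\right)}{2 b}$)
$p{\left(B \right)} = - B$ ($p{\left(B \right)} = B - 2 B = - B$)
$t{\left(D,f \right)} = 8 + \frac{164 + f}{\frac{5}{3} + D}$ ($t{\left(D,f \right)} = 8 + \frac{f + 164}{D - \frac{5 \left(-5 + 3\right)}{2 \cdot 3}} = 8 + \frac{164 + f}{D - \frac{5}{2} \cdot \frac{1}{3} \left(-2\right)} = 8 + \frac{164 + f}{D - - \frac{5}{3}} = 8 + \frac{164 + f}{D + \frac{5}{3}} = 8 + \frac{164 + f}{\frac{5}{3} + D}$)
$t{\left(m{\left(3 \right)},-36 \right)} - 20943 = \frac{532 + 3 \left(-36\right) + 24 \cdot 0}{5 + 3 \cdot 0} - 20943 = \frac{532 - 108 + 0}{5 + 0} - 20943 = \frac{1}{5} \cdot 424 - 20943 = \frac{424}{5} - 20943 = - \frac{104291}{5}$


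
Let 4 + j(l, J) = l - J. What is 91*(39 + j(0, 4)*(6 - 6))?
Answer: 3549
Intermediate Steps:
j(l, J) = -4 + l - J (j(l, J) = -4 + (l - J) = -4 + l - J)
91*(39 + j(0, 4)*(6 - 6)) = 91*(39 + (-4 + 0 - 1*4)*(6 - 6)) = 91*(39 + (-4 + 0 - 4)*0) = 91*(39 - 8*0) = 91*(39 + 0) = 91*39 = 3549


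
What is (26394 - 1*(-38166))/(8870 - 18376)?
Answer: -32280/4753 ≈ -6.7915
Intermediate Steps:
(26394 - 1*(-38166))/(8870 - 18376) = (26394 + 38166)/(-9506) = 64560*(-1/9506) = -32280/4753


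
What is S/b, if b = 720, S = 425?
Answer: 85/144 ≈ 0.59028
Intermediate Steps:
S/b = 425/720 = 425*(1/720) = 85/144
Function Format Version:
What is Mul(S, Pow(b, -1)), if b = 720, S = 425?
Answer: Rational(85, 144) ≈ 0.59028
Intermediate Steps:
Mul(S, Pow(b, -1)) = Mul(425, Pow(720, -1)) = Mul(425, Rational(1, 720)) = Rational(85, 144)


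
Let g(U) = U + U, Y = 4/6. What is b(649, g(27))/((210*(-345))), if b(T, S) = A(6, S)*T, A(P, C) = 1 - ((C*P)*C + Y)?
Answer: 34064063/217350 ≈ 156.72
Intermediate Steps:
Y = 2/3 (Y = 4*(1/6) = 2/3 ≈ 0.66667)
g(U) = 2*U
A(P, C) = 1/3 - P*C**2 (A(P, C) = 1 - ((C*P)*C + 2/3) = 1 - (P*C**2 + 2/3) = 1 - (2/3 + P*C**2) = 1 + (-2/3 - P*C**2) = 1/3 - P*C**2)
b(T, S) = T*(1/3 - 6*S**2) (b(T, S) = (1/3 - 1*6*S**2)*T = (1/3 - 6*S**2)*T = T*(1/3 - 6*S**2))
b(649, g(27))/((210*(-345))) = ((1/3)*649*(1 - 18*(2*27)**2))/((210*(-345))) = ((1/3)*649*(1 - 18*54**2))/(-72450) = ((1/3)*649*(1 - 18*2916))*(-1/72450) = ((1/3)*649*(1 - 52488))*(-1/72450) = ((1/3)*649*(-52487))*(-1/72450) = -34064063/3*(-1/72450) = 34064063/217350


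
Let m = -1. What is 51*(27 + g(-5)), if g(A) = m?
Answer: 1326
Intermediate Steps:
g(A) = -1
51*(27 + g(-5)) = 51*(27 - 1) = 51*26 = 1326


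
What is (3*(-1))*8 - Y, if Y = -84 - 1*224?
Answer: 284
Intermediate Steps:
Y = -308 (Y = -84 - 224 = -308)
(3*(-1))*8 - Y = (3*(-1))*8 - 1*(-308) = -3*8 + 308 = -24 + 308 = 284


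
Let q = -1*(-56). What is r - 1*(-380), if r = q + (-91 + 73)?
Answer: 418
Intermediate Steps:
q = 56
r = 38 (r = 56 + (-91 + 73) = 56 - 18 = 38)
r - 1*(-380) = 38 - 1*(-380) = 38 + 380 = 418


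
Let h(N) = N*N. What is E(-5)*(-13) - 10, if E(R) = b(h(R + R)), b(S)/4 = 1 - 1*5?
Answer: 198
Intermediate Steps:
h(N) = N²
b(S) = -16 (b(S) = 4*(1 - 1*5) = 4*(1 - 5) = 4*(-4) = -16)
E(R) = -16
E(-5)*(-13) - 10 = -16*(-13) - 10 = 208 - 10 = 198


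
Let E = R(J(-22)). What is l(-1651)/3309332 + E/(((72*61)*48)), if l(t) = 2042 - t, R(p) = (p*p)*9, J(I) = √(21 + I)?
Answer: 20798875/19379448192 ≈ 0.0010732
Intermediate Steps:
R(p) = 9*p² (R(p) = p²*9 = 9*p²)
E = -9 (E = 9*(√(21 - 22))² = 9*(√(-1))² = 9*I² = 9*(-1) = -9)
l(-1651)/3309332 + E/(((72*61)*48)) = (2042 - 1*(-1651))/3309332 - 9/((72*61)*48) = (2042 + 1651)*(1/3309332) - 9/(4392*48) = 3693*(1/3309332) - 9/210816 = 3693/3309332 - 9*1/210816 = 3693/3309332 - 1/23424 = 20798875/19379448192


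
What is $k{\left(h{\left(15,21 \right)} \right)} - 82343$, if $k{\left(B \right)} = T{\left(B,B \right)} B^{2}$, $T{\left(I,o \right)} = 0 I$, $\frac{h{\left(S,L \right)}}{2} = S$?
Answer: $-82343$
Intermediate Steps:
$h{\left(S,L \right)} = 2 S$
$T{\left(I,o \right)} = 0$
$k{\left(B \right)} = 0$ ($k{\left(B \right)} = 0 B^{2} = 0$)
$k{\left(h{\left(15,21 \right)} \right)} - 82343 = 0 - 82343 = -82343$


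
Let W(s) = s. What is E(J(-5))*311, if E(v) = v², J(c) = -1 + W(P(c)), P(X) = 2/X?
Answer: 15239/25 ≈ 609.56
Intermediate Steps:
J(c) = -1 + 2/c
E(J(-5))*311 = ((2 - 1*(-5))/(-5))²*311 = (-(2 + 5)/5)²*311 = (-⅕*7)²*311 = (-7/5)²*311 = (49/25)*311 = 15239/25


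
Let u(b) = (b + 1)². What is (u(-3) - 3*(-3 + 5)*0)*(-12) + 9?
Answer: -39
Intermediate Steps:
u(b) = (1 + b)²
(u(-3) - 3*(-3 + 5)*0)*(-12) + 9 = ((1 - 3)² - 3*(-3 + 5)*0)*(-12) + 9 = ((-2)² - 3*2*0)*(-12) + 9 = (4 - 6*0)*(-12) + 9 = (4 + 0)*(-12) + 9 = 4*(-12) + 9 = -48 + 9 = -39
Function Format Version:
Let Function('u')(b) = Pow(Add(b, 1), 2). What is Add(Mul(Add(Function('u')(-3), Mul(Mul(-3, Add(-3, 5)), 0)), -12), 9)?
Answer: -39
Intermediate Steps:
Function('u')(b) = Pow(Add(1, b), 2)
Add(Mul(Add(Function('u')(-3), Mul(Mul(-3, Add(-3, 5)), 0)), -12), 9) = Add(Mul(Add(Pow(Add(1, -3), 2), Mul(Mul(-3, Add(-3, 5)), 0)), -12), 9) = Add(Mul(Add(Pow(-2, 2), Mul(Mul(-3, 2), 0)), -12), 9) = Add(Mul(Add(4, Mul(-6, 0)), -12), 9) = Add(Mul(Add(4, 0), -12), 9) = Add(Mul(4, -12), 9) = Add(-48, 9) = -39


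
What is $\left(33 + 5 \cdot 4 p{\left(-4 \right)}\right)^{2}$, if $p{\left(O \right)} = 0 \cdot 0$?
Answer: $1089$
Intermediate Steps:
$p{\left(O \right)} = 0$
$\left(33 + 5 \cdot 4 p{\left(-4 \right)}\right)^{2} = \left(33 + 5 \cdot 4 \cdot 0\right)^{2} = \left(33 + 20 \cdot 0\right)^{2} = \left(33 + 0\right)^{2} = 33^{2} = 1089$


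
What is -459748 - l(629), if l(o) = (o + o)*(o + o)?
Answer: -2042312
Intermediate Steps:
l(o) = 4*o**2 (l(o) = (2*o)*(2*o) = 4*o**2)
-459748 - l(629) = -459748 - 4*629**2 = -459748 - 4*395641 = -459748 - 1*1582564 = -459748 - 1582564 = -2042312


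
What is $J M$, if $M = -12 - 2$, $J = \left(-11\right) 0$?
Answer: $0$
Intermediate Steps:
$J = 0$
$M = -14$ ($M = -12 - 2 = -14$)
$J M = 0 \left(-14\right) = 0$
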